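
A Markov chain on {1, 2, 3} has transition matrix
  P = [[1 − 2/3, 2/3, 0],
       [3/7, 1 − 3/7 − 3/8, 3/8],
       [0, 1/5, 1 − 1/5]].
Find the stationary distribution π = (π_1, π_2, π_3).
π = (36/197, 56/197, 105/197)

This is a birth-death chain on three states, which satisfies detailed balance: π_1 · P_{12} = π_2 · P_{21} and π_2 · P_{23} = π_3 · P_{32}.
From π_1 · 2/3 = π_2 · 3/7: π_2/π_1 = (2/3)/(3/7) = 14/9.
From π_2 · 3/8 = π_3 · 1/5: π_3/π_2 = (3/8)/(1/5) = 15/8.
Take π_1 proportional to 1; then unnormalized π = (1, 14/9, 35/12). Normalize by dividing by the sum 197/36:
  π = (36/197, 56/197, 105/197).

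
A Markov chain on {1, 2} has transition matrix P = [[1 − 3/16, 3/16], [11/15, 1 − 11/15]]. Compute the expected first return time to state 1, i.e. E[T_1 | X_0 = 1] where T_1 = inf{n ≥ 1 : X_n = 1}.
E[T_1 | X_0 = 1] = 1/π_1 = 221/176

For an irreducible recurrent Markov chain with stationary distribution π, E[T_i | X_0 = i] = 1/π_i (Kac's formula). Here π_1 = (11/15)/(3/16 + 11/15) = (11/15)/(221/240) = 176/221, so E[T_1 | X_0 = 1] = 1/π_1 = (3/16 + 11/15)/(11/15) = (221/240)/(11/15) = 221/176.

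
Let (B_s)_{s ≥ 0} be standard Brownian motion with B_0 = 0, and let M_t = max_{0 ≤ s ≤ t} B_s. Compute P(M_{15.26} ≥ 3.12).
P(M_{15.26} ≥ 3.12) = 2·P(B_{15.26} ≥ 3.12) = 2(1 − Φ(3.12/√15.26)) ≈ 0.4245

By the reflection principle for Brownian motion, P(M_t ≥ a) = 2 · P(B_t ≥ a) for a ≥ 0. Since B_t ~ N(0, t), P(B_t ≥ 3.12) = 1 − Φ(3.12/√t) = 1 − Φ(3.12/√15.26) = 1 − Φ(0.7987). So
  P(M_{15.26} ≥ 3.12) = 2(1 − Φ(0.7987)) ≈ 0.4245.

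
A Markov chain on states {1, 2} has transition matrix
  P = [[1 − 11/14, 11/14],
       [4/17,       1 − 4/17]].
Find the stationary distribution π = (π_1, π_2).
π_1 = 56/243, π_2 = 187/243

Solve πP = π with π_1 + π_2 = 1. From πP = π: π_1 · (1 − 11/14) + π_2 · 4/17 = π_1 ⇒ π_2 · 4/17 = π_1 · 11/14 ⇒ π_2/π_1 = (11/14)/(4/17) = 187/56. Together with π_1 + π_2 = 1:
  π_1 = (4/17)/(11/14 + 4/17) = (4/17)/(243/238) = 56/243,
  π_2 = (11/14)/(11/14 + 4/17) = (11/14)/(243/238) = 187/243.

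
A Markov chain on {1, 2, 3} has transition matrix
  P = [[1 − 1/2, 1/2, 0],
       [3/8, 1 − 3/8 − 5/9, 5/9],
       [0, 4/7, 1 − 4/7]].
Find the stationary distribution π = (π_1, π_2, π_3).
π = (27/98, 18/49, 5/14)

This is a birth-death chain on three states, which satisfies detailed balance: π_1 · P_{12} = π_2 · P_{21} and π_2 · P_{23} = π_3 · P_{32}.
From π_1 · 1/2 = π_2 · 3/8: π_2/π_1 = (1/2)/(3/8) = 4/3.
From π_2 · 5/9 = π_3 · 4/7: π_3/π_2 = (5/9)/(4/7) = 35/36.
Take π_1 proportional to 1; then unnormalized π = (1, 4/3, 35/27). Normalize by dividing by the sum 98/27:
  π = (27/98, 18/49, 5/14).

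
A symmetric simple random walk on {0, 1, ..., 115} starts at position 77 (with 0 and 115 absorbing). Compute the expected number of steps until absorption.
E[τ | X_0 = 77] = 2926

Let v_k = E[τ | X_0 = k]. Boundary: v_0 = v_115 = 0. Recurrence: v_k = 1 + (v_{k-1} + v_{k+1})/2 for 1 ≤ k ≤ 114. The particular solution to v_k − (v_{k-1} + v_{k+1})/2 = 1 is v_k = −k^2. Adding homogeneous solution A + B k and matching boundaries gives v_k = k (115 − k). Substituting k = 77: v_77 = 77 · 38 = 2926.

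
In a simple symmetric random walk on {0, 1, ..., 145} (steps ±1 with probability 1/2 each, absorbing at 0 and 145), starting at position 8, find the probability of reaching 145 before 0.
P(hit 145 before 0) = 8/145

Let u_k = P(hit 145 before 0 | start at k). Then u_0 = 0, u_145 = 1, and u_k = u_{k-1}/2 + u_{k+1}/2 for 1 ≤ k ≤ 144. This harmonic recurrence is solved by u_k = k/145, giving u_8 = 8/145.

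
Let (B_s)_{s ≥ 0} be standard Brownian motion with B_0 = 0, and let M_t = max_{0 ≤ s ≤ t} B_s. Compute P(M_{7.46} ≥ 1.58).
P(M_{7.46} ≥ 1.58) = 2·P(B_{7.46} ≥ 1.58) = 2(1 − Φ(1.58/√7.46)) ≈ 0.5629

By the reflection principle for Brownian motion, P(M_t ≥ a) = 2 · P(B_t ≥ a) for a ≥ 0. Since B_t ~ N(0, t), P(B_t ≥ 1.58) = 1 − Φ(1.58/√t) = 1 − Φ(1.58/√7.46) = 1 − Φ(0.5785). So
  P(M_{7.46} ≥ 1.58) = 2(1 − Φ(0.5785)) ≈ 0.5629.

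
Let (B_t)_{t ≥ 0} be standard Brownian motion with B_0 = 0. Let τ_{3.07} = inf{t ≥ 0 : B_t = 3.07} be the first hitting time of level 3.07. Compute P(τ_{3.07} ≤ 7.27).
P(τ_{3.07} ≤ 7.27) = 2(1 − Φ(3.07/√7.27)) = 2(1 − Φ(1.1386)) ≈ 0.2549

By the reflection principle for standard BM, P(τ_b ≤ t) = 2 · P(B_t ≥ b). Since B_t ~ N(0, t), P(B_t ≥ 3.07) = 1 − Φ(3.07/√t) = 1 − Φ(3.07/√7.27) = 1 − Φ(1.1386) ≈ 0.12744. Doubling: P(τ_{3.07} ≤ 7.27) ≈ 2 · 0.12744 = 0.25488 ≈ 0.2549.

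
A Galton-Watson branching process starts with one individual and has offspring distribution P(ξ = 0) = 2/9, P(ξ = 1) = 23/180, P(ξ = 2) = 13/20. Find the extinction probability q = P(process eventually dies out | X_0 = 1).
q = 40/117

The pgf is f(s) = 2/9 + 23/180·s + 13/20·s². The extinction probability q is the smallest fixed point of f in [0, 1]. Setting s = f(s):
  13/20·s² + (23/180 − 1)·s + 2/9 = 0
  13/20·s² − (2/9 + 13/20)·s + 2/9 = 0
which factors as (s − 1)·(13/20·s − 2/9) = 0, giving roots s = 1 and s = (2/9)/(13/20) = 40/117.
Mean offspring μ = 23/180 + 2·13/20 = 257/180 > 1 (supercritical), so q < 1. The extinction probability is the smaller root: q = (2/9)/(13/20) = 40/117.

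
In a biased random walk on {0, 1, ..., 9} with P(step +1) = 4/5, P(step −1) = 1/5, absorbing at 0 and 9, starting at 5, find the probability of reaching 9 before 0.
P(hit 9 before 0) = (1 − (1/4)^5) / (1 − (1/4)^9) = 87296/87381

Let u_k denote P(reach 9 before 0 | start at k). Boundary: u_0 = 0, u_9 = 1. Recurrence: u_k = 4/5·u_{k+1} + 1/5·u_{k-1} for 1 ≤ k ≤ 8. Try u_k = A + B·r^k with r = q/p = (1/5)/(4/5) = 1/4. Substitution satisfies the recurrence; boundary conditions give:
  u_k = (1 − r^k) / (1 − r^N) = (1 − (1/4)^5) / (1 − (1/4)^9) = 87296/87381.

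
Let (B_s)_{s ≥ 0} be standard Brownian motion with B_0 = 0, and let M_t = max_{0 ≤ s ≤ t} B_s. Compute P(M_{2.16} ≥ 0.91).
P(M_{2.16} ≥ 0.91) = 2·P(B_{2.16} ≥ 0.91) = 2(1 − Φ(0.91/√2.16)) ≈ 0.5358

By the reflection principle for Brownian motion, P(M_t ≥ a) = 2 · P(B_t ≥ a) for a ≥ 0. Since B_t ~ N(0, t), P(B_t ≥ 0.91) = 1 − Φ(0.91/√t) = 1 − Φ(0.91/√2.16) = 1 − Φ(0.6192). So
  P(M_{2.16} ≥ 0.91) = 2(1 − Φ(0.6192)) ≈ 0.5358.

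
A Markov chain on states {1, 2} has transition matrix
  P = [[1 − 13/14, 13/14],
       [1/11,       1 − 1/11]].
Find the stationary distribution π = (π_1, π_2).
π_1 = 14/157, π_2 = 143/157

Solve πP = π with π_1 + π_2 = 1. From πP = π: π_1 · (1 − 13/14) + π_2 · 1/11 = π_1 ⇒ π_2 · 1/11 = π_1 · 13/14 ⇒ π_2/π_1 = (13/14)/(1/11) = 143/14. Together with π_1 + π_2 = 1:
  π_1 = (1/11)/(13/14 + 1/11) = (1/11)/(157/154) = 14/157,
  π_2 = (13/14)/(13/14 + 1/11) = (13/14)/(157/154) = 143/157.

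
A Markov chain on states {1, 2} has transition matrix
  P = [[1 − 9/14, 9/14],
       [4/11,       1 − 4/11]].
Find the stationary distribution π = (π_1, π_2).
π_1 = 56/155, π_2 = 99/155

Solve πP = π with π_1 + π_2 = 1. From πP = π: π_1 · (1 − 9/14) + π_2 · 4/11 = π_1 ⇒ π_2 · 4/11 = π_1 · 9/14 ⇒ π_2/π_1 = (9/14)/(4/11) = 99/56. Together with π_1 + π_2 = 1:
  π_1 = (4/11)/(9/14 + 4/11) = (4/11)/(155/154) = 56/155,
  π_2 = (9/14)/(9/14 + 4/11) = (9/14)/(155/154) = 99/155.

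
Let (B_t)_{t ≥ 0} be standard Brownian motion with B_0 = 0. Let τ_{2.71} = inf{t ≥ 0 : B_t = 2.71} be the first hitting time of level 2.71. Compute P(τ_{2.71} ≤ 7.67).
P(τ_{2.71} ≤ 7.67) = 2(1 − Φ(2.71/√7.67)) = 2(1 − Φ(0.9785)) ≈ 0.3278

By the reflection principle for standard BM, P(τ_b ≤ t) = 2 · P(B_t ≥ b). Since B_t ~ N(0, t), P(B_t ≥ 2.71) = 1 − Φ(2.71/√t) = 1 − Φ(2.71/√7.67) = 1 − Φ(0.9785) ≈ 0.16391. Doubling: P(τ_{2.71} ≤ 7.67) ≈ 2 · 0.16391 = 0.32782 ≈ 0.3278.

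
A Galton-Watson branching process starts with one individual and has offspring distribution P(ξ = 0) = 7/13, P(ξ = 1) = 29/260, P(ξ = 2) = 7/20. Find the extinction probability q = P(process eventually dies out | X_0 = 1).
q = 1

Mean offspring μ = 0·7/13 + 1·29/260 + 2·7/20 = 211/260 ≤ 1. For μ ≤ 1 with offspring not concentrated at 1, the Galton-Watson process goes extinct almost surely, so q = 1.
(Algebraic check: The pgf is f(s) = 7/13 + 29/260·s + 7/20·s². The extinction probability q is the smallest fixed point of f in [0, 1]. Setting s = f(s):
  7/20·s² + (29/260 − 1)·s + 7/13 = 0
  7/20·s² − (7/13 + 7/20)·s + 7/13 = 0
which factors as (s − 1)·(7/20·s − 7/13) = 0, giving roots s = 1 and s = (7/13)/(7/20) = 20/13. Since 20/13 ≥ 1, the smallest root in [0, 1] is s = 1.)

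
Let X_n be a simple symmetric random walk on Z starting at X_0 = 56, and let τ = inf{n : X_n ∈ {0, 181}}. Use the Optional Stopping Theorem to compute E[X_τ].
E[X_τ] = 56

X_n is a martingale and τ is a bounded-mean stopping time (indeed τ is finite a.s. with bounded expectation since the walk is in a bounded region). By the OST, E[X_τ] = E[X_0] = 56. Equivalently: E[X_τ] = 181 · P(hit 181 first) + 0 · P(hit 0 first) = 181 · (56/181) = 56.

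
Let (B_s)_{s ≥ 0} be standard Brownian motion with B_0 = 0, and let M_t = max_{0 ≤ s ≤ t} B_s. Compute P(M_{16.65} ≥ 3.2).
P(M_{16.65} ≥ 3.2) = 2·P(B_{16.65} ≥ 3.2) = 2(1 − Φ(3.2/√16.65)) ≈ 0.4329

By the reflection principle for Brownian motion, P(M_t ≥ a) = 2 · P(B_t ≥ a) for a ≥ 0. Since B_t ~ N(0, t), P(B_t ≥ 3.2) = 1 − Φ(3.2/√t) = 1 − Φ(3.2/√16.65) = 1 − Φ(0.7842). So
  P(M_{16.65} ≥ 3.2) = 2(1 − Φ(0.7842)) ≈ 0.4329.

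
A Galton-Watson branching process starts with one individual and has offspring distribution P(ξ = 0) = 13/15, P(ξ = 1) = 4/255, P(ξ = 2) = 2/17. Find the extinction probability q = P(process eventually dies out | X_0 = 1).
q = 1

Mean offspring μ = 0·13/15 + 1·4/255 + 2·2/17 = 64/255 ≤ 1. For μ ≤ 1 with offspring not concentrated at 1, the Galton-Watson process goes extinct almost surely, so q = 1.
(Algebraic check: The pgf is f(s) = 13/15 + 4/255·s + 2/17·s². The extinction probability q is the smallest fixed point of f in [0, 1]. Setting s = f(s):
  2/17·s² + (4/255 − 1)·s + 13/15 = 0
  2/17·s² − (13/15 + 2/17)·s + 13/15 = 0
which factors as (s − 1)·(2/17·s − 13/15) = 0, giving roots s = 1 and s = (13/15)/(2/17) = 221/30. Since 221/30 ≥ 1, the smallest root in [0, 1] is s = 1.)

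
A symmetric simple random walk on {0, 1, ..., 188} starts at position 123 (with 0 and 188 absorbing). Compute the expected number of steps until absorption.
E[τ | X_0 = 123] = 7995

Let v_k = E[τ | X_0 = k]. Boundary: v_0 = v_188 = 0. Recurrence: v_k = 1 + (v_{k-1} + v_{k+1})/2 for 1 ≤ k ≤ 187. The particular solution to v_k − (v_{k-1} + v_{k+1})/2 = 1 is v_k = −k^2. Adding homogeneous solution A + B k and matching boundaries gives v_k = k (188 − k). Substituting k = 123: v_123 = 123 · 65 = 7995.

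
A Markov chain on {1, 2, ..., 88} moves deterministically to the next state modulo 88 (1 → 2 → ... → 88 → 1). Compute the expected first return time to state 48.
E[T_48 | X_0 = 48] = 88

The chain cycles deterministically, so starting at state 48 it returns in exactly 88 steps. Equivalently, the stationary distribution is uniform π_j = 1/88 for every state j, so by Kac's formula E[T_48] = 1/π_48 = 88.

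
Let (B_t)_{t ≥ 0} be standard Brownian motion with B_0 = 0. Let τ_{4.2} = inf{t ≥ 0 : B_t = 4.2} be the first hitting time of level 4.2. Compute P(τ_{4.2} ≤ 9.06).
P(τ_{4.2} ≤ 9.06) = 2(1 − Φ(4.2/√9.06)) = 2(1 − Φ(1.3954)) ≈ 0.1629

By the reflection principle for standard BM, P(τ_b ≤ t) = 2 · P(B_t ≥ b). Since B_t ~ N(0, t), P(B_t ≥ 4.2) = 1 − Φ(4.2/√t) = 1 − Φ(4.2/√9.06) = 1 − Φ(1.3954) ≈ 0.08145. Doubling: P(τ_{4.2} ≤ 9.06) ≈ 2 · 0.08145 = 0.16290 ≈ 0.1629.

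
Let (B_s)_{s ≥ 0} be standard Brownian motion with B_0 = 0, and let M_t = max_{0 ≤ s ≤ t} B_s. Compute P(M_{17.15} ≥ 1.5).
P(M_{17.15} ≥ 1.5) = 2·P(B_{17.15} ≥ 1.5) = 2(1 − Φ(1.5/√17.15)) ≈ 0.7172

By the reflection principle for Brownian motion, P(M_t ≥ a) = 2 · P(B_t ≥ a) for a ≥ 0. Since B_t ~ N(0, t), P(B_t ≥ 1.5) = 1 − Φ(1.5/√t) = 1 − Φ(1.5/√17.15) = 1 − Φ(0.3622). So
  P(M_{17.15} ≥ 1.5) = 2(1 − Φ(0.3622)) ≈ 0.7172.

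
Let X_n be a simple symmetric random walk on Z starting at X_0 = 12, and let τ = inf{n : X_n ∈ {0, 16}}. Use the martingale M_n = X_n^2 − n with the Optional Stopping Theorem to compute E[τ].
E[τ] = 48

M_n = X_n^2 − n is a martingale (since E[X_{n+1}^2 | F_n] = X_n^2 + 1). By OST (τ has finite mean in a bounded region), E[M_τ] = E[M_0] = X_0^2 − 0 = 12^2 = 144. Also E[M_τ] = E[X_τ^2] − E[τ]. The walk exits at 0 or 16, with P(hit 16 first) = 12/16, so E[X_τ^2] = 16^2 · 12/16 + 0 = 192. Thus E[τ] = E[X_τ^2] − E[M_τ] = 192 − 144 = 48 = 12(16 − 12) = 48.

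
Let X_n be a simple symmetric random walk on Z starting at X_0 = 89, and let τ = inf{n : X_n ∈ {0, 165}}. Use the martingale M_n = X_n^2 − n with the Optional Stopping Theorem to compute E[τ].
E[τ] = 6764

M_n = X_n^2 − n is a martingale (since E[X_{n+1}^2 | F_n] = X_n^2 + 1). By OST (τ has finite mean in a bounded region), E[M_τ] = E[M_0] = X_0^2 − 0 = 89^2 = 7921. Also E[M_τ] = E[X_τ^2] − E[τ]. The walk exits at 0 or 165, with P(hit 165 first) = 89/165, so E[X_τ^2] = 165^2 · 89/165 + 0 = 14685. Thus E[τ] = E[X_τ^2] − E[M_τ] = 14685 − 7921 = 6764 = 89(165 − 89) = 6764.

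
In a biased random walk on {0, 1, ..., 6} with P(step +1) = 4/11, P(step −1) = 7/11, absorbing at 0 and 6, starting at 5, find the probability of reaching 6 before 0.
P(hit 6 before 0) = (1 − (7/4)^5) / (1 − (7/4)^6) = 21044/37851

Let u_k denote P(reach 6 before 0 | start at k). Boundary: u_0 = 0, u_6 = 1. Recurrence: u_k = 4/11·u_{k+1} + 7/11·u_{k-1} for 1 ≤ k ≤ 5. Try u_k = A + B·r^k with r = q/p = (7/11)/(4/11) = 7/4. Substitution satisfies the recurrence; boundary conditions give:
  u_k = (1 − r^k) / (1 − r^N) = (1 − (7/4)^5) / (1 − (7/4)^6) = 21044/37851.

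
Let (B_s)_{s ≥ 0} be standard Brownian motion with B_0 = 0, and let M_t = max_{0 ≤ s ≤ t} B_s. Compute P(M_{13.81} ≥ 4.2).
P(M_{13.81} ≥ 4.2) = 2·P(B_{13.81} ≥ 4.2) = 2(1 − Φ(4.2/√13.81)) ≈ 0.2584

By the reflection principle for Brownian motion, P(M_t ≥ a) = 2 · P(B_t ≥ a) for a ≥ 0. Since B_t ~ N(0, t), P(B_t ≥ 4.2) = 1 − Φ(4.2/√t) = 1 − Φ(4.2/√13.81) = 1 − Φ(1.1302). So
  P(M_{13.81} ≥ 4.2) = 2(1 − Φ(1.1302)) ≈ 0.2584.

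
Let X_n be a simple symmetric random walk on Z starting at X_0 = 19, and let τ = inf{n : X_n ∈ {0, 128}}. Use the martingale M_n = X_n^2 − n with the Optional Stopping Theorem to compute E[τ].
E[τ] = 2071

M_n = X_n^2 − n is a martingale (since E[X_{n+1}^2 | F_n] = X_n^2 + 1). By OST (τ has finite mean in a bounded region), E[M_τ] = E[M_0] = X_0^2 − 0 = 19^2 = 361. Also E[M_τ] = E[X_τ^2] − E[τ]. The walk exits at 0 or 128, with P(hit 128 first) = 19/128, so E[X_τ^2] = 128^2 · 19/128 + 0 = 2432. Thus E[τ] = E[X_τ^2] − E[M_τ] = 2432 − 361 = 2071 = 19(128 − 19) = 2071.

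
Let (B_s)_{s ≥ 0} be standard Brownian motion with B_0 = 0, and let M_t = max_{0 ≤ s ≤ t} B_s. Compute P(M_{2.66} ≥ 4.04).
P(M_{2.66} ≥ 4.04) = 2·P(B_{2.66} ≥ 4.04) = 2(1 − Φ(4.04/√2.66)) ≈ 0.0132

By the reflection principle for Brownian motion, P(M_t ≥ a) = 2 · P(B_t ≥ a) for a ≥ 0. Since B_t ~ N(0, t), P(B_t ≥ 4.04) = 1 − Φ(4.04/√t) = 1 − Φ(4.04/√2.66) = 1 − Φ(2.4771). So
  P(M_{2.66} ≥ 4.04) = 2(1 − Φ(2.4771)) ≈ 0.0132.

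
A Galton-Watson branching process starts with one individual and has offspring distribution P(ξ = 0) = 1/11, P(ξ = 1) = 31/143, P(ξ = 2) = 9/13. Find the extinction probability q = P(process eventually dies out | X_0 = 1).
q = 13/99

The pgf is f(s) = 1/11 + 31/143·s + 9/13·s². The extinction probability q is the smallest fixed point of f in [0, 1]. Setting s = f(s):
  9/13·s² + (31/143 − 1)·s + 1/11 = 0
  9/13·s² − (1/11 + 9/13)·s + 1/11 = 0
which factors as (s − 1)·(9/13·s − 1/11) = 0, giving roots s = 1 and s = (1/11)/(9/13) = 13/99.
Mean offspring μ = 31/143 + 2·9/13 = 229/143 > 1 (supercritical), so q < 1. The extinction probability is the smaller root: q = (1/11)/(9/13) = 13/99.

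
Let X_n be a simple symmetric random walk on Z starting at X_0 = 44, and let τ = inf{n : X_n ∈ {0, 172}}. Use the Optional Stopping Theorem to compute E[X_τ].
E[X_τ] = 44

X_n is a martingale and τ is a bounded-mean stopping time (indeed τ is finite a.s. with bounded expectation since the walk is in a bounded region). By the OST, E[X_τ] = E[X_0] = 44. Equivalently: E[X_τ] = 172 · P(hit 172 first) + 0 · P(hit 0 first) = 172 · (44/172) = 44.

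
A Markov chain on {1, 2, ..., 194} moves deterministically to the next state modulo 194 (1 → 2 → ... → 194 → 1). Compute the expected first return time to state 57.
E[T_57 | X_0 = 57] = 194

The chain cycles deterministically, so starting at state 57 it returns in exactly 194 steps. Equivalently, the stationary distribution is uniform π_j = 1/194 for every state j, so by Kac's formula E[T_57] = 1/π_57 = 194.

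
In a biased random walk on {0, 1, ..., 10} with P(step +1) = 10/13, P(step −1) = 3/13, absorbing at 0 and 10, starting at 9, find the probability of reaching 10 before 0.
P(hit 10 before 0) = (1 − (3/10)^9) / (1 − (3/10)^10) = 1428543310/1428562993

Let u_k denote P(reach 10 before 0 | start at k). Boundary: u_0 = 0, u_10 = 1. Recurrence: u_k = 10/13·u_{k+1} + 3/13·u_{k-1} for 1 ≤ k ≤ 9. Try u_k = A + B·r^k with r = q/p = (3/13)/(10/13) = 3/10. Substitution satisfies the recurrence; boundary conditions give:
  u_k = (1 − r^k) / (1 − r^N) = (1 − (3/10)^9) / (1 − (3/10)^10) = 1428543310/1428562993.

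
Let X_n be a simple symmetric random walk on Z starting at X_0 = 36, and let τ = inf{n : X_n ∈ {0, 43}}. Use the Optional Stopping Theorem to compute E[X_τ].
E[X_τ] = 36

X_n is a martingale and τ is a bounded-mean stopping time (indeed τ is finite a.s. with bounded expectation since the walk is in a bounded region). By the OST, E[X_τ] = E[X_0] = 36. Equivalently: E[X_τ] = 43 · P(hit 43 first) + 0 · P(hit 0 first) = 43 · (36/43) = 36.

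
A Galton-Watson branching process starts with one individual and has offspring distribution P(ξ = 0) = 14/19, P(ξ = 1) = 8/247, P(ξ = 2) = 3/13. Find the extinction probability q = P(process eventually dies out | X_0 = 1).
q = 1

Mean offspring μ = 0·14/19 + 1·8/247 + 2·3/13 = 122/247 ≤ 1. For μ ≤ 1 with offspring not concentrated at 1, the Galton-Watson process goes extinct almost surely, so q = 1.
(Algebraic check: The pgf is f(s) = 14/19 + 8/247·s + 3/13·s². The extinction probability q is the smallest fixed point of f in [0, 1]. Setting s = f(s):
  3/13·s² + (8/247 − 1)·s + 14/19 = 0
  3/13·s² − (14/19 + 3/13)·s + 14/19 = 0
which factors as (s − 1)·(3/13·s − 14/19) = 0, giving roots s = 1 and s = (14/19)/(3/13) = 182/57. Since 182/57 ≥ 1, the smallest root in [0, 1] is s = 1.)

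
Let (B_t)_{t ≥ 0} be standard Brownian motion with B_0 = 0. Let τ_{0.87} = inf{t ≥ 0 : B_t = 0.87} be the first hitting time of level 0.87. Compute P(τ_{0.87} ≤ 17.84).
P(τ_{0.87} ≤ 17.84) = 2(1 − Φ(0.87/√17.84)) = 2(1 − Φ(0.2060)) ≈ 0.8368

By the reflection principle for standard BM, P(τ_b ≤ t) = 2 · P(B_t ≥ b). Since B_t ~ N(0, t), P(B_t ≥ 0.87) = 1 − Φ(0.87/√t) = 1 − Φ(0.87/√17.84) = 1 − Φ(0.2060) ≈ 0.41840. Doubling: P(τ_{0.87} ≤ 17.84) ≈ 2 · 0.41840 = 0.83680 ≈ 0.8368.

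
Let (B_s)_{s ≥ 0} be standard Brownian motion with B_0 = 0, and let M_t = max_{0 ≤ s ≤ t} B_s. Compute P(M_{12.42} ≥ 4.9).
P(M_{12.42} ≥ 4.9) = 2·P(B_{12.42} ≥ 4.9) = 2(1 − Φ(4.9/√12.42)) ≈ 0.1644

By the reflection principle for Brownian motion, P(M_t ≥ a) = 2 · P(B_t ≥ a) for a ≥ 0. Since B_t ~ N(0, t), P(B_t ≥ 4.9) = 1 − Φ(4.9/√t) = 1 − Φ(4.9/√12.42) = 1 − Φ(1.3904). So
  P(M_{12.42} ≥ 4.9) = 2(1 − Φ(1.3904)) ≈ 0.1644.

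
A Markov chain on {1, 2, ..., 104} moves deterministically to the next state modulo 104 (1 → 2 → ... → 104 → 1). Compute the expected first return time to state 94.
E[T_94 | X_0 = 94] = 104

The chain cycles deterministically, so starting at state 94 it returns in exactly 104 steps. Equivalently, the stationary distribution is uniform π_j = 1/104 for every state j, so by Kac's formula E[T_94] = 1/π_94 = 104.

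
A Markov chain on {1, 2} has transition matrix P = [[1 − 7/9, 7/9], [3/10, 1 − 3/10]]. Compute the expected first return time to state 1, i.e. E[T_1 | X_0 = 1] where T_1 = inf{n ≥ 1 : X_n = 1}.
E[T_1 | X_0 = 1] = 1/π_1 = 97/27

For an irreducible recurrent Markov chain with stationary distribution π, E[T_i | X_0 = i] = 1/π_i (Kac's formula). Here π_1 = (3/10)/(7/9 + 3/10) = (3/10)/(97/90) = 27/97, so E[T_1 | X_0 = 1] = 1/π_1 = (7/9 + 3/10)/(3/10) = (97/90)/(3/10) = 97/27.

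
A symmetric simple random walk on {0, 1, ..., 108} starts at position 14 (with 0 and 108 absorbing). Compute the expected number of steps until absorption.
E[τ | X_0 = 14] = 1316

Let v_k = E[τ | X_0 = k]. Boundary: v_0 = v_108 = 0. Recurrence: v_k = 1 + (v_{k-1} + v_{k+1})/2 for 1 ≤ k ≤ 107. The particular solution to v_k − (v_{k-1} + v_{k+1})/2 = 1 is v_k = −k^2. Adding homogeneous solution A + B k and matching boundaries gives v_k = k (108 − k). Substituting k = 14: v_14 = 14 · 94 = 1316.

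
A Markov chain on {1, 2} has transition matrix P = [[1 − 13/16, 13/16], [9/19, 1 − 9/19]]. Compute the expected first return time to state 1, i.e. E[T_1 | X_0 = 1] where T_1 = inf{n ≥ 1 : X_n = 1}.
E[T_1 | X_0 = 1] = 1/π_1 = 391/144

For an irreducible recurrent Markov chain with stationary distribution π, E[T_i | X_0 = i] = 1/π_i (Kac's formula). Here π_1 = (9/19)/(13/16 + 9/19) = (9/19)/(391/304) = 144/391, so E[T_1 | X_0 = 1] = 1/π_1 = (13/16 + 9/19)/(9/19) = (391/304)/(9/19) = 391/144.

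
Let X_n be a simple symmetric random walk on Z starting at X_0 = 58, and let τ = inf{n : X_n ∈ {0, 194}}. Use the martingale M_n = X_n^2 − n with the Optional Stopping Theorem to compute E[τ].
E[τ] = 7888

M_n = X_n^2 − n is a martingale (since E[X_{n+1}^2 | F_n] = X_n^2 + 1). By OST (τ has finite mean in a bounded region), E[M_τ] = E[M_0] = X_0^2 − 0 = 58^2 = 3364. Also E[M_τ] = E[X_τ^2] − E[τ]. The walk exits at 0 or 194, with P(hit 194 first) = 58/194, so E[X_τ^2] = 194^2 · 58/194 + 0 = 11252. Thus E[τ] = E[X_τ^2] − E[M_τ] = 11252 − 3364 = 7888 = 58(194 − 58) = 7888.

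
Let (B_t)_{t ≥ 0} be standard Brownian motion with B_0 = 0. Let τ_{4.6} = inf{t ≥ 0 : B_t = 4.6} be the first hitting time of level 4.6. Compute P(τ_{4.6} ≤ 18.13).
P(τ_{4.6} ≤ 18.13) = 2(1 − Φ(4.6/√18.13)) = 2(1 − Φ(1.0803)) ≈ 0.2800

By the reflection principle for standard BM, P(τ_b ≤ t) = 2 · P(B_t ≥ b). Since B_t ~ N(0, t), P(B_t ≥ 4.6) = 1 − Φ(4.6/√t) = 1 − Φ(4.6/√18.13) = 1 − Φ(1.0803) ≈ 0.14000. Doubling: P(τ_{4.6} ≤ 18.13) ≈ 2 · 0.14000 = 0.28000 ≈ 0.2800.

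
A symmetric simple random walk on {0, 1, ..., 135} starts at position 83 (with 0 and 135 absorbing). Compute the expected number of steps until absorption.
E[τ | X_0 = 83] = 4316

Let v_k = E[τ | X_0 = k]. Boundary: v_0 = v_135 = 0. Recurrence: v_k = 1 + (v_{k-1} + v_{k+1})/2 for 1 ≤ k ≤ 134. The particular solution to v_k − (v_{k-1} + v_{k+1})/2 = 1 is v_k = −k^2. Adding homogeneous solution A + B k and matching boundaries gives v_k = k (135 − k). Substituting k = 83: v_83 = 83 · 52 = 4316.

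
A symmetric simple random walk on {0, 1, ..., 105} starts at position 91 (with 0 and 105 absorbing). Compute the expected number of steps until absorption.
E[τ | X_0 = 91] = 1274

Let v_k = E[τ | X_0 = k]. Boundary: v_0 = v_105 = 0. Recurrence: v_k = 1 + (v_{k-1} + v_{k+1})/2 for 1 ≤ k ≤ 104. The particular solution to v_k − (v_{k-1} + v_{k+1})/2 = 1 is v_k = −k^2. Adding homogeneous solution A + B k and matching boundaries gives v_k = k (105 − k). Substituting k = 91: v_91 = 91 · 14 = 1274.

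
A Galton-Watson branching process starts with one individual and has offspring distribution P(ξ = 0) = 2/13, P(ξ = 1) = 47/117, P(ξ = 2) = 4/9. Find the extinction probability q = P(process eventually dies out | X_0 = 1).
q = 9/26

The pgf is f(s) = 2/13 + 47/117·s + 4/9·s². The extinction probability q is the smallest fixed point of f in [0, 1]. Setting s = f(s):
  4/9·s² + (47/117 − 1)·s + 2/13 = 0
  4/9·s² − (2/13 + 4/9)·s + 2/13 = 0
which factors as (s − 1)·(4/9·s − 2/13) = 0, giving roots s = 1 and s = (2/13)/(4/9) = 9/26.
Mean offspring μ = 47/117 + 2·4/9 = 151/117 > 1 (supercritical), so q < 1. The extinction probability is the smaller root: q = (2/13)/(4/9) = 9/26.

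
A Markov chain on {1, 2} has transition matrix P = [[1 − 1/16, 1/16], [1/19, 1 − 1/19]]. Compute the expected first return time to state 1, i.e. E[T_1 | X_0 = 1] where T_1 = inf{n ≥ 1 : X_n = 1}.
E[T_1 | X_0 = 1] = 1/π_1 = 35/16

For an irreducible recurrent Markov chain with stationary distribution π, E[T_i | X_0 = i] = 1/π_i (Kac's formula). Here π_1 = (1/19)/(1/16 + 1/19) = (1/19)/(35/304) = 16/35, so E[T_1 | X_0 = 1] = 1/π_1 = (1/16 + 1/19)/(1/19) = (35/304)/(1/19) = 35/16.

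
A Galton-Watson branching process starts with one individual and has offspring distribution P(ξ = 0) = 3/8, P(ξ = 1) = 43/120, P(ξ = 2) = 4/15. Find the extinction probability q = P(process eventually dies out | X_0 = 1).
q = 1

Mean offspring μ = 0·3/8 + 1·43/120 + 2·4/15 = 107/120 ≤ 1. For μ ≤ 1 with offspring not concentrated at 1, the Galton-Watson process goes extinct almost surely, so q = 1.
(Algebraic check: The pgf is f(s) = 3/8 + 43/120·s + 4/15·s². The extinction probability q is the smallest fixed point of f in [0, 1]. Setting s = f(s):
  4/15·s² + (43/120 − 1)·s + 3/8 = 0
  4/15·s² − (3/8 + 4/15)·s + 3/8 = 0
which factors as (s − 1)·(4/15·s − 3/8) = 0, giving roots s = 1 and s = (3/8)/(4/15) = 45/32. Since 45/32 ≥ 1, the smallest root in [0, 1] is s = 1.)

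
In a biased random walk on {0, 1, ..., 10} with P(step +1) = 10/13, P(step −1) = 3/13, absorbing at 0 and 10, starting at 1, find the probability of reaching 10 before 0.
P(hit 10 before 0) = (1 − (3/10)^1) / (1 − (3/10)^10) = 1000000000/1428562993

Let u_k denote P(reach 10 before 0 | start at k). Boundary: u_0 = 0, u_10 = 1. Recurrence: u_k = 10/13·u_{k+1} + 3/13·u_{k-1} for 1 ≤ k ≤ 9. Try u_k = A + B·r^k with r = q/p = (3/13)/(10/13) = 3/10. Substitution satisfies the recurrence; boundary conditions give:
  u_k = (1 − r^k) / (1 − r^N) = (1 − (3/10)^1) / (1 − (3/10)^10) = 1000000000/1428562993.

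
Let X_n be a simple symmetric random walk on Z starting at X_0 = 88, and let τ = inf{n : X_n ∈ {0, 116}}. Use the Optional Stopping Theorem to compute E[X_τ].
E[X_τ] = 88

X_n is a martingale and τ is a bounded-mean stopping time (indeed τ is finite a.s. with bounded expectation since the walk is in a bounded region). By the OST, E[X_τ] = E[X_0] = 88. Equivalently: E[X_τ] = 116 · P(hit 116 first) + 0 · P(hit 0 first) = 116 · (88/116) = 88.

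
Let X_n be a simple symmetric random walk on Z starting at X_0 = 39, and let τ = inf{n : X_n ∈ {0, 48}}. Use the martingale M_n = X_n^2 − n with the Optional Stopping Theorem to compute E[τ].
E[τ] = 351

M_n = X_n^2 − n is a martingale (since E[X_{n+1}^2 | F_n] = X_n^2 + 1). By OST (τ has finite mean in a bounded region), E[M_τ] = E[M_0] = X_0^2 − 0 = 39^2 = 1521. Also E[M_τ] = E[X_τ^2] − E[τ]. The walk exits at 0 or 48, with P(hit 48 first) = 39/48, so E[X_τ^2] = 48^2 · 39/48 + 0 = 1872. Thus E[τ] = E[X_τ^2] − E[M_τ] = 1872 − 1521 = 351 = 39(48 − 39) = 351.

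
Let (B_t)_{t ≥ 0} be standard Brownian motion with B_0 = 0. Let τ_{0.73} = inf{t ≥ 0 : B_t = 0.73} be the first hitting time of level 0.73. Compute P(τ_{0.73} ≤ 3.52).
P(τ_{0.73} ≤ 3.52) = 2(1 − Φ(0.73/√3.52)) = 2(1 − Φ(0.3891)) ≈ 0.6972

By the reflection principle for standard BM, P(τ_b ≤ t) = 2 · P(B_t ≥ b). Since B_t ~ N(0, t), P(B_t ≥ 0.73) = 1 − Φ(0.73/√t) = 1 − Φ(0.73/√3.52) = 1 − Φ(0.3891) ≈ 0.34860. Doubling: P(τ_{0.73} ≤ 3.52) ≈ 2 · 0.34860 = 0.69720 ≈ 0.6972.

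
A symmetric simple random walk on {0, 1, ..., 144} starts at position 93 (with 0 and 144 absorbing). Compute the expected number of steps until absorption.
E[τ | X_0 = 93] = 4743

Let v_k = E[τ | X_0 = k]. Boundary: v_0 = v_144 = 0. Recurrence: v_k = 1 + (v_{k-1} + v_{k+1})/2 for 1 ≤ k ≤ 143. The particular solution to v_k − (v_{k-1} + v_{k+1})/2 = 1 is v_k = −k^2. Adding homogeneous solution A + B k and matching boundaries gives v_k = k (144 − k). Substituting k = 93: v_93 = 93 · 51 = 4743.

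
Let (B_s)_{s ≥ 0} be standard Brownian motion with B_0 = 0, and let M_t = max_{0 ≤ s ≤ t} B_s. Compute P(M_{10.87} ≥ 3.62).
P(M_{10.87} ≥ 3.62) = 2·P(B_{10.87} ≥ 3.62) = 2(1 − Φ(3.62/√10.87)) ≈ 0.2722

By the reflection principle for Brownian motion, P(M_t ≥ a) = 2 · P(B_t ≥ a) for a ≥ 0. Since B_t ~ N(0, t), P(B_t ≥ 3.62) = 1 − Φ(3.62/√t) = 1 − Φ(3.62/√10.87) = 1 − Φ(1.0980). So
  P(M_{10.87} ≥ 3.62) = 2(1 − Φ(1.0980)) ≈ 0.2722.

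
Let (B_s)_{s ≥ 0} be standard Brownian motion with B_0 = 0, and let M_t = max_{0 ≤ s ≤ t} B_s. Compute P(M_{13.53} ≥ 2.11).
P(M_{13.53} ≥ 2.11) = 2·P(B_{13.53} ≥ 2.11) = 2(1 − Φ(2.11/√13.53)) ≈ 0.5662

By the reflection principle for Brownian motion, P(M_t ≥ a) = 2 · P(B_t ≥ a) for a ≥ 0. Since B_t ~ N(0, t), P(B_t ≥ 2.11) = 1 − Φ(2.11/√t) = 1 − Φ(2.11/√13.53) = 1 − Φ(0.5736). So
  P(M_{13.53} ≥ 2.11) = 2(1 − Φ(0.5736)) ≈ 0.5662.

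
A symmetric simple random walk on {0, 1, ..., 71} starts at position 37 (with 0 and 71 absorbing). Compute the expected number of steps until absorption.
E[τ | X_0 = 37] = 1258

Let v_k = E[τ | X_0 = k]. Boundary: v_0 = v_71 = 0. Recurrence: v_k = 1 + (v_{k-1} + v_{k+1})/2 for 1 ≤ k ≤ 70. The particular solution to v_k − (v_{k-1} + v_{k+1})/2 = 1 is v_k = −k^2. Adding homogeneous solution A + B k and matching boundaries gives v_k = k (71 − k). Substituting k = 37: v_37 = 37 · 34 = 1258.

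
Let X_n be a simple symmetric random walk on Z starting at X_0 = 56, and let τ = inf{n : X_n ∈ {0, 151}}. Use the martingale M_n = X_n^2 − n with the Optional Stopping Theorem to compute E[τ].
E[τ] = 5320

M_n = X_n^2 − n is a martingale (since E[X_{n+1}^2 | F_n] = X_n^2 + 1). By OST (τ has finite mean in a bounded region), E[M_τ] = E[M_0] = X_0^2 − 0 = 56^2 = 3136. Also E[M_τ] = E[X_τ^2] − E[τ]. The walk exits at 0 or 151, with P(hit 151 first) = 56/151, so E[X_τ^2] = 151^2 · 56/151 + 0 = 8456. Thus E[τ] = E[X_τ^2] − E[M_τ] = 8456 − 3136 = 5320 = 56(151 − 56) = 5320.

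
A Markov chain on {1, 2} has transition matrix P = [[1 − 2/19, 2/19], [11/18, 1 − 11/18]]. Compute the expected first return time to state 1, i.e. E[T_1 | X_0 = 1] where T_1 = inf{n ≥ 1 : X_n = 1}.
E[T_1 | X_0 = 1] = 1/π_1 = 245/209

For an irreducible recurrent Markov chain with stationary distribution π, E[T_i | X_0 = i] = 1/π_i (Kac's formula). Here π_1 = (11/18)/(2/19 + 11/18) = (11/18)/(245/342) = 209/245, so E[T_1 | X_0 = 1] = 1/π_1 = (2/19 + 11/18)/(11/18) = (245/342)/(11/18) = 245/209.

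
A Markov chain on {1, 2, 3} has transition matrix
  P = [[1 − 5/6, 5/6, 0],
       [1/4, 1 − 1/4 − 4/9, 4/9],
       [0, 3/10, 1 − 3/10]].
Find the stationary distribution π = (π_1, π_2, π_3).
π = (81/751, 270/751, 400/751)

This is a birth-death chain on three states, which satisfies detailed balance: π_1 · P_{12} = π_2 · P_{21} and π_2 · P_{23} = π_3 · P_{32}.
From π_1 · 5/6 = π_2 · 1/4: π_2/π_1 = (5/6)/(1/4) = 10/3.
From π_2 · 4/9 = π_3 · 3/10: π_3/π_2 = (4/9)/(3/10) = 40/27.
Take π_1 proportional to 1; then unnormalized π = (1, 10/3, 400/81). Normalize by dividing by the sum 751/81:
  π = (81/751, 270/751, 400/751).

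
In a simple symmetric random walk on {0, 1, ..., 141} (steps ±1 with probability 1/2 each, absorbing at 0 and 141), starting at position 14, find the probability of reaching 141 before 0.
P(hit 141 before 0) = 14/141

Let u_k = P(hit 141 before 0 | start at k). Then u_0 = 0, u_141 = 1, and u_k = u_{k-1}/2 + u_{k+1}/2 for 1 ≤ k ≤ 140. This harmonic recurrence is solved by u_k = k/141, giving u_14 = 14/141.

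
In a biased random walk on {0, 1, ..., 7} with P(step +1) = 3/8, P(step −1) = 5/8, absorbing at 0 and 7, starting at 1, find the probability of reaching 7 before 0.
P(hit 7 before 0) = (1 − (5/3)^1) / (1 − (5/3)^7) = 729/37969

Let u_k denote P(reach 7 before 0 | start at k). Boundary: u_0 = 0, u_7 = 1. Recurrence: u_k = 3/8·u_{k+1} + 5/8·u_{k-1} for 1 ≤ k ≤ 6. Try u_k = A + B·r^k with r = q/p = (5/8)/(3/8) = 5/3. Substitution satisfies the recurrence; boundary conditions give:
  u_k = (1 − r^k) / (1 − r^N) = (1 − (5/3)^1) / (1 − (5/3)^7) = 729/37969.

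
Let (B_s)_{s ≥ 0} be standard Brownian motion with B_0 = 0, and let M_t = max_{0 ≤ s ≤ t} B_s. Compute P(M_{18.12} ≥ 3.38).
P(M_{18.12} ≥ 3.38) = 2·P(B_{18.12} ≥ 3.38) = 2(1 − Φ(3.38/√18.12)) ≈ 0.4272

By the reflection principle for Brownian motion, P(M_t ≥ a) = 2 · P(B_t ≥ a) for a ≥ 0. Since B_t ~ N(0, t), P(B_t ≥ 3.38) = 1 − Φ(3.38/√t) = 1 − Φ(3.38/√18.12) = 1 − Φ(0.7940). So
  P(M_{18.12} ≥ 3.38) = 2(1 − Φ(0.7940)) ≈ 0.4272.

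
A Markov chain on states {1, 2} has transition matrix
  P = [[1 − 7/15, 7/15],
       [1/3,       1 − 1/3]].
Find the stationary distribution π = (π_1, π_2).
π_1 = 5/12, π_2 = 7/12

Solve πP = π with π_1 + π_2 = 1. From πP = π: π_1 · (1 − 7/15) + π_2 · 1/3 = π_1 ⇒ π_2 · 1/3 = π_1 · 7/15 ⇒ π_2/π_1 = (7/15)/(1/3) = 7/5. Together with π_1 + π_2 = 1:
  π_1 = (1/3)/(7/15 + 1/3) = (1/3)/(4/5) = 5/12,
  π_2 = (7/15)/(7/15 + 1/3) = (7/15)/(4/5) = 7/12.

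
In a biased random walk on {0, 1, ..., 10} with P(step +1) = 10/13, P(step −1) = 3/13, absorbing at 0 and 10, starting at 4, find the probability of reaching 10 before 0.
P(hit 10 before 0) = (1 − (3/10)^4) / (1 − (3/10)^10) = 109000000/109889461

Let u_k denote P(reach 10 before 0 | start at k). Boundary: u_0 = 0, u_10 = 1. Recurrence: u_k = 10/13·u_{k+1} + 3/13·u_{k-1} for 1 ≤ k ≤ 9. Try u_k = A + B·r^k with r = q/p = (3/13)/(10/13) = 3/10. Substitution satisfies the recurrence; boundary conditions give:
  u_k = (1 − r^k) / (1 − r^N) = (1 − (3/10)^4) / (1 − (3/10)^10) = 109000000/109889461.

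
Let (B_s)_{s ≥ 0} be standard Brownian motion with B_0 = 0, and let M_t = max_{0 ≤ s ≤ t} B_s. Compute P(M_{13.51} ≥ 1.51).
P(M_{13.51} ≥ 1.51) = 2·P(B_{13.51} ≥ 1.51) = 2(1 − Φ(1.51/√13.51)) ≈ 0.6812

By the reflection principle for Brownian motion, P(M_t ≥ a) = 2 · P(B_t ≥ a) for a ≥ 0. Since B_t ~ N(0, t), P(B_t ≥ 1.51) = 1 − Φ(1.51/√t) = 1 − Φ(1.51/√13.51) = 1 − Φ(0.4108). So
  P(M_{13.51} ≥ 1.51) = 2(1 − Φ(0.4108)) ≈ 0.6812.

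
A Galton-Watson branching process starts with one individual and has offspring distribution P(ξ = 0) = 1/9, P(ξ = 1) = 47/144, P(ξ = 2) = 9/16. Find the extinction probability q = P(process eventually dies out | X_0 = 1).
q = 16/81

The pgf is f(s) = 1/9 + 47/144·s + 9/16·s². The extinction probability q is the smallest fixed point of f in [0, 1]. Setting s = f(s):
  9/16·s² + (47/144 − 1)·s + 1/9 = 0
  9/16·s² − (1/9 + 9/16)·s + 1/9 = 0
which factors as (s − 1)·(9/16·s − 1/9) = 0, giving roots s = 1 and s = (1/9)/(9/16) = 16/81.
Mean offspring μ = 47/144 + 2·9/16 = 209/144 > 1 (supercritical), so q < 1. The extinction probability is the smaller root: q = (1/9)/(9/16) = 16/81.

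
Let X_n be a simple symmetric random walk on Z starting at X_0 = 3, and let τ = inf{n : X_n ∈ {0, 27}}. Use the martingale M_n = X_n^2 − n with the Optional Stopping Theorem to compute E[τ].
E[τ] = 72

M_n = X_n^2 − n is a martingale (since E[X_{n+1}^2 | F_n] = X_n^2 + 1). By OST (τ has finite mean in a bounded region), E[M_τ] = E[M_0] = X_0^2 − 0 = 3^2 = 9. Also E[M_τ] = E[X_τ^2] − E[τ]. The walk exits at 0 or 27, with P(hit 27 first) = 3/27, so E[X_τ^2] = 27^2 · 3/27 + 0 = 81. Thus E[τ] = E[X_τ^2] − E[M_τ] = 81 − 9 = 72 = 3(27 − 3) = 72.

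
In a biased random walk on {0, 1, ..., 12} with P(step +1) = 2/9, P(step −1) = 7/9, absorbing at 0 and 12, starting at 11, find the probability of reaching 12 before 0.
P(hit 12 before 0) = (1 − (7/2)^11) / (1 − (7/2)^12) = 790929878/2768256621

Let u_k denote P(reach 12 before 0 | start at k). Boundary: u_0 = 0, u_12 = 1. Recurrence: u_k = 2/9·u_{k+1} + 7/9·u_{k-1} for 1 ≤ k ≤ 11. Try u_k = A + B·r^k with r = q/p = (7/9)/(2/9) = 7/2. Substitution satisfies the recurrence; boundary conditions give:
  u_k = (1 − r^k) / (1 − r^N) = (1 − (7/2)^11) / (1 − (7/2)^12) = 790929878/2768256621.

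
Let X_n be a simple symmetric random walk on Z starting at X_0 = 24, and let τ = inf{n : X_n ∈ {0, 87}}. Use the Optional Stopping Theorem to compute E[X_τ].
E[X_τ] = 24

X_n is a martingale and τ is a bounded-mean stopping time (indeed τ is finite a.s. with bounded expectation since the walk is in a bounded region). By the OST, E[X_τ] = E[X_0] = 24. Equivalently: E[X_τ] = 87 · P(hit 87 first) + 0 · P(hit 0 first) = 87 · (24/87) = 24.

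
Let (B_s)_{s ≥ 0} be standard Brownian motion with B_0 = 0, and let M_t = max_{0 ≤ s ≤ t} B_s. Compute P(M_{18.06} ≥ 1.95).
P(M_{18.06} ≥ 1.95) = 2·P(B_{18.06} ≥ 1.95) = 2(1 − Φ(1.95/√18.06)) ≈ 0.6463

By the reflection principle for Brownian motion, P(M_t ≥ a) = 2 · P(B_t ≥ a) for a ≥ 0. Since B_t ~ N(0, t), P(B_t ≥ 1.95) = 1 − Φ(1.95/√t) = 1 − Φ(1.95/√18.06) = 1 − Φ(0.4589). So
  P(M_{18.06} ≥ 1.95) = 2(1 − Φ(0.4589)) ≈ 0.6463.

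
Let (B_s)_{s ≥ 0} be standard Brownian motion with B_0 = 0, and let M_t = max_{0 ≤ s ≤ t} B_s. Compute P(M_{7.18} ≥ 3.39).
P(M_{7.18} ≥ 3.39) = 2·P(B_{7.18} ≥ 3.39) = 2(1 − Φ(3.39/√7.18)) ≈ 0.2058

By the reflection principle for Brownian motion, P(M_t ≥ a) = 2 · P(B_t ≥ a) for a ≥ 0. Since B_t ~ N(0, t), P(B_t ≥ 3.39) = 1 − Φ(3.39/√t) = 1 − Φ(3.39/√7.18) = 1 − Φ(1.2651). So
  P(M_{7.18} ≥ 3.39) = 2(1 − Φ(1.2651)) ≈ 0.2058.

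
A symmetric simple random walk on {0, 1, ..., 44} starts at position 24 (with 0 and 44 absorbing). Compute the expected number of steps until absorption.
E[τ | X_0 = 24] = 480

Let v_k = E[τ | X_0 = k]. Boundary: v_0 = v_44 = 0. Recurrence: v_k = 1 + (v_{k-1} + v_{k+1})/2 for 1 ≤ k ≤ 43. The particular solution to v_k − (v_{k-1} + v_{k+1})/2 = 1 is v_k = −k^2. Adding homogeneous solution A + B k and matching boundaries gives v_k = k (44 − k). Substituting k = 24: v_24 = 24 · 20 = 480.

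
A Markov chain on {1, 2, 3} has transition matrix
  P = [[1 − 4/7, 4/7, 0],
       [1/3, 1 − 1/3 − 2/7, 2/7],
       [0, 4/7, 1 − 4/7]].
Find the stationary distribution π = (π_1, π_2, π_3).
π = (7/25, 12/25, 6/25)

This is a birth-death chain on three states, which satisfies detailed balance: π_1 · P_{12} = π_2 · P_{21} and π_2 · P_{23} = π_3 · P_{32}.
From π_1 · 4/7 = π_2 · 1/3: π_2/π_1 = (4/7)/(1/3) = 12/7.
From π_2 · 2/7 = π_3 · 4/7: π_3/π_2 = (2/7)/(4/7) = 1/2.
Take π_1 proportional to 1; then unnormalized π = (1, 12/7, 6/7). Normalize by dividing by the sum 25/7:
  π = (7/25, 12/25, 6/25).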